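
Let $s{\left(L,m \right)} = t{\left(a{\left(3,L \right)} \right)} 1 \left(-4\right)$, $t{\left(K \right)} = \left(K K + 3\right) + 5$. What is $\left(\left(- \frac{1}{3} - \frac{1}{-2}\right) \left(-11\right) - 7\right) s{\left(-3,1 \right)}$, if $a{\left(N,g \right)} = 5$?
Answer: $1166$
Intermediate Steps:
$t{\left(K \right)} = 8 + K^{2}$ ($t{\left(K \right)} = \left(K^{2} + 3\right) + 5 = \left(3 + K^{2}\right) + 5 = 8 + K^{2}$)
$s{\left(L,m \right)} = -132$ ($s{\left(L,m \right)} = \left(8 + 5^{2}\right) 1 \left(-4\right) = \left(8 + 25\right) 1 \left(-4\right) = 33 \cdot 1 \left(-4\right) = 33 \left(-4\right) = -132$)
$\left(\left(- \frac{1}{3} - \frac{1}{-2}\right) \left(-11\right) - 7\right) s{\left(-3,1 \right)} = \left(\left(- \frac{1}{3} - \frac{1}{-2}\right) \left(-11\right) - 7\right) \left(-132\right) = \left(\left(\left(-1\right) \frac{1}{3} - - \frac{1}{2}\right) \left(-11\right) - 7\right) \left(-132\right) = \left(\left(- \frac{1}{3} + \frac{1}{2}\right) \left(-11\right) - 7\right) \left(-132\right) = \left(\frac{1}{6} \left(-11\right) - 7\right) \left(-132\right) = \left(- \frac{11}{6} - 7\right) \left(-132\right) = \left(- \frac{53}{6}\right) \left(-132\right) = 1166$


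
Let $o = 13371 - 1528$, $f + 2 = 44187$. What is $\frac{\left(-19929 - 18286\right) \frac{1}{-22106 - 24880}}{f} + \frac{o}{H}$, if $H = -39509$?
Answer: $- \frac{4917092617439}{16404740576538} \approx -0.29974$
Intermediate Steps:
$f = 44185$ ($f = -2 + 44187 = 44185$)
$o = 11843$ ($o = 13371 - 1528 = 11843$)
$\frac{\left(-19929 - 18286\right) \frac{1}{-22106 - 24880}}{f} + \frac{o}{H} = \frac{\left(-19929 - 18286\right) \frac{1}{-22106 - 24880}}{44185} + \frac{11843}{-39509} = - \frac{38215}{-46986} \cdot \frac{1}{44185} + 11843 \left(- \frac{1}{39509}\right) = \left(-38215\right) \left(- \frac{1}{46986}\right) \frac{1}{44185} - \frac{11843}{39509} = \frac{38215}{46986} \cdot \frac{1}{44185} - \frac{11843}{39509} = \frac{7643}{415215282} - \frac{11843}{39509} = - \frac{4917092617439}{16404740576538}$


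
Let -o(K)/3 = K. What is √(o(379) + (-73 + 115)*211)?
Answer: 5*√309 ≈ 87.892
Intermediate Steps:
o(K) = -3*K
√(o(379) + (-73 + 115)*211) = √(-3*379 + (-73 + 115)*211) = √(-1137 + 42*211) = √(-1137 + 8862) = √7725 = 5*√309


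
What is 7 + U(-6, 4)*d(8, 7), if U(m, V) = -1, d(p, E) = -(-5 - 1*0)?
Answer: 2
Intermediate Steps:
d(p, E) = 5 (d(p, E) = -(-5 + 0) = -1*(-5) = 5)
7 + U(-6, 4)*d(8, 7) = 7 - 1*5 = 7 - 5 = 2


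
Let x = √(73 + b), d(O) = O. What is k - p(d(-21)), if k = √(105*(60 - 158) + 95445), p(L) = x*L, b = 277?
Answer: √85155 + 105*√14 ≈ 684.69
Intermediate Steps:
x = 5*√14 (x = √(73 + 277) = √350 = 5*√14 ≈ 18.708)
p(L) = 5*L*√14 (p(L) = (5*√14)*L = 5*L*√14)
k = √85155 (k = √(105*(-98) + 95445) = √(-10290 + 95445) = √85155 ≈ 291.81)
k - p(d(-21)) = √85155 - 5*(-21)*√14 = √85155 - (-105)*√14 = √85155 + 105*√14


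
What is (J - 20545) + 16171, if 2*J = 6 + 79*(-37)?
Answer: -11665/2 ≈ -5832.5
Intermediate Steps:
J = -2917/2 (J = (6 + 79*(-37))/2 = (6 - 2923)/2 = (1/2)*(-2917) = -2917/2 ≈ -1458.5)
(J - 20545) + 16171 = (-2917/2 - 20545) + 16171 = -44007/2 + 16171 = -11665/2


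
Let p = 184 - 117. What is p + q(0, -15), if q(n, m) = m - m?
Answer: 67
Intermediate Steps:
q(n, m) = 0
p = 67
p + q(0, -15) = 67 + 0 = 67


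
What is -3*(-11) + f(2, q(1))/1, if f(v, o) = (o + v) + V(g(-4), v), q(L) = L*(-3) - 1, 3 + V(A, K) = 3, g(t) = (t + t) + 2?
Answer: 31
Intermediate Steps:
g(t) = 2 + 2*t (g(t) = 2*t + 2 = 2 + 2*t)
V(A, K) = 0 (V(A, K) = -3 + 3 = 0)
q(L) = -1 - 3*L (q(L) = -3*L - 1 = -1 - 3*L)
f(v, o) = o + v (f(v, o) = (o + v) + 0 = o + v)
-3*(-11) + f(2, q(1))/1 = -3*(-11) + ((-1 - 3*1) + 2)/1 = 33 + ((-1 - 3) + 2)*1 = 33 + (-4 + 2)*1 = 33 - 2*1 = 33 - 2 = 31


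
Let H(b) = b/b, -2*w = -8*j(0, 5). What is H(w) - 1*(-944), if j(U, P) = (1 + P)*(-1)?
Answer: 945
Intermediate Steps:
j(U, P) = -1 - P
w = -24 (w = -(-4)*(-1 - 1*5) = -(-4)*(-1 - 5) = -(-4)*(-6) = -½*48 = -24)
H(b) = 1
H(w) - 1*(-944) = 1 - 1*(-944) = 1 + 944 = 945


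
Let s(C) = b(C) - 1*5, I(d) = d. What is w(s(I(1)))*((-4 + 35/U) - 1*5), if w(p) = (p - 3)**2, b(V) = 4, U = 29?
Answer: -3616/29 ≈ -124.69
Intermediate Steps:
s(C) = -1 (s(C) = 4 - 1*5 = 4 - 5 = -1)
w(p) = (-3 + p)**2
w(s(I(1)))*((-4 + 35/U) - 1*5) = (-3 - 1)**2*((-4 + 35/29) - 1*5) = (-4)**2*((-4 + 35*(1/29)) - 5) = 16*((-4 + 35/29) - 5) = 16*(-81/29 - 5) = 16*(-226/29) = -3616/29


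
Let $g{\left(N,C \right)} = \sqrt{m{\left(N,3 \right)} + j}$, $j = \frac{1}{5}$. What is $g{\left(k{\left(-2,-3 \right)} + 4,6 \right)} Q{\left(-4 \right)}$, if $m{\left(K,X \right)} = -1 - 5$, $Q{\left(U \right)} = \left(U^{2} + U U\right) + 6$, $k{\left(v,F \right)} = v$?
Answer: $\frac{38 i \sqrt{145}}{5} \approx 91.516 i$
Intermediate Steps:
$Q{\left(U \right)} = 6 + 2 U^{2}$ ($Q{\left(U \right)} = \left(U^{2} + U^{2}\right) + 6 = 2 U^{2} + 6 = 6 + 2 U^{2}$)
$m{\left(K,X \right)} = -6$
$j = \frac{1}{5} \approx 0.2$
$g{\left(N,C \right)} = \frac{i \sqrt{145}}{5}$ ($g{\left(N,C \right)} = \sqrt{-6 + \frac{1}{5}} = \sqrt{- \frac{29}{5}} = \frac{i \sqrt{145}}{5}$)
$g{\left(k{\left(-2,-3 \right)} + 4,6 \right)} Q{\left(-4 \right)} = \frac{i \sqrt{145}}{5} \left(6 + 2 \left(-4\right)^{2}\right) = \frac{i \sqrt{145}}{5} \left(6 + 2 \cdot 16\right) = \frac{i \sqrt{145}}{5} \left(6 + 32\right) = \frac{i \sqrt{145}}{5} \cdot 38 = \frac{38 i \sqrt{145}}{5}$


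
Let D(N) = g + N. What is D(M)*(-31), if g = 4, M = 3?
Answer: -217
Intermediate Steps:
D(N) = 4 + N
D(M)*(-31) = (4 + 3)*(-31) = 7*(-31) = -217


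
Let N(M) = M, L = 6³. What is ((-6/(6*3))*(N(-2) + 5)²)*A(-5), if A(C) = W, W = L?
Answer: -648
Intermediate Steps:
L = 216
W = 216
A(C) = 216
((-6/(6*3))*(N(-2) + 5)²)*A(-5) = ((-6/(6*3))*(-2 + 5)²)*216 = (-6/18*3²)*216 = (-6*1/18*9)*216 = -⅓*9*216 = -3*216 = -648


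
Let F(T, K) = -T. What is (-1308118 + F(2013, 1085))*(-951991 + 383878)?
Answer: 744302452803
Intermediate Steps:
(-1308118 + F(2013, 1085))*(-951991 + 383878) = (-1308118 - 1*2013)*(-951991 + 383878) = (-1308118 - 2013)*(-568113) = -1310131*(-568113) = 744302452803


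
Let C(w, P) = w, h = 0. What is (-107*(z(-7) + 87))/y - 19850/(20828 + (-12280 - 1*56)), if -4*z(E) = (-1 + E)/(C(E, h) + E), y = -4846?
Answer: -30224037/72016406 ≈ -0.41968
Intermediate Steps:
z(E) = -(-1 + E)/(8*E) (z(E) = -(-1 + E)/(4*(E + E)) = -(-1 + E)/(4*(2*E)) = -(-1 + E)*1/(2*E)/4 = -(-1 + E)/(8*E))
(-107*(z(-7) + 87))/y - 19850/(20828 + (-12280 - 1*56)) = -107*((1/8)*(1 - 1*(-7))/(-7) + 87)/(-4846) - 19850/(20828 + (-12280 - 1*56)) = -107*((1/8)*(-1/7)*(1 + 7) + 87)*(-1/4846) - 19850/(20828 + (-12280 - 56)) = -107*((1/8)*(-1/7)*8 + 87)*(-1/4846) - 19850/(20828 - 12336) = -107*(-1/7 + 87)*(-1/4846) - 19850/8492 = -107*608/7*(-1/4846) - 19850*1/8492 = -65056/7*(-1/4846) - 9925/4246 = 32528/16961 - 9925/4246 = -30224037/72016406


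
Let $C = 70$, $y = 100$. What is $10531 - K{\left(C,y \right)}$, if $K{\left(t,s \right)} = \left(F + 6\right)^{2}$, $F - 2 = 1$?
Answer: $10450$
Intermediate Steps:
$F = 3$ ($F = 2 + 1 = 3$)
$K{\left(t,s \right)} = 81$ ($K{\left(t,s \right)} = \left(3 + 6\right)^{2} = 9^{2} = 81$)
$10531 - K{\left(C,y \right)} = 10531 - 81 = 10450$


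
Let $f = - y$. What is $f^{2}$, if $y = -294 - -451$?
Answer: $24649$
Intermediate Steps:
$y = 157$ ($y = -294 + 451 = 157$)
$f = -157$ ($f = \left(-1\right) 157 = -157$)
$f^{2} = \left(-157\right)^{2} = 24649$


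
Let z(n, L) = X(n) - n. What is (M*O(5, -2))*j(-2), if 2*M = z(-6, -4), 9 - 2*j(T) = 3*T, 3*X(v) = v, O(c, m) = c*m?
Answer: -150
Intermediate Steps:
X(v) = v/3
z(n, L) = -2*n/3 (z(n, L) = n/3 - n = -2*n/3)
j(T) = 9/2 - 3*T/2
M = 2 (M = (-⅔*(-6))/2 = (½)*4 = 2)
(M*O(5, -2))*j(-2) = (2*(5*(-2)))*(9/2 - 3/2*(-2)) = (2*(-10))*(9/2 + 3) = -20*15/2 = -150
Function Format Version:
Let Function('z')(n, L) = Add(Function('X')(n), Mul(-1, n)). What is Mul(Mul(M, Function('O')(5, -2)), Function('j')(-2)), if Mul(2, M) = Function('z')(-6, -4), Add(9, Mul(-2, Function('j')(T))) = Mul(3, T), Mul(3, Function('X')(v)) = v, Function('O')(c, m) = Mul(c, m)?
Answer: -150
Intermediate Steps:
Function('X')(v) = Mul(Rational(1, 3), v)
Function('z')(n, L) = Mul(Rational(-2, 3), n) (Function('z')(n, L) = Add(Mul(Rational(1, 3), n), Mul(-1, n)) = Mul(Rational(-2, 3), n))
Function('j')(T) = Add(Rational(9, 2), Mul(Rational(-3, 2), T)) (Function('j')(T) = Add(Rational(9, 2), Mul(Rational(-1, 2), Mul(3, T))) = Add(Rational(9, 2), Mul(Rational(-3, 2), T)))
M = 2 (M = Mul(Rational(1, 2), Mul(Rational(-2, 3), -6)) = Mul(Rational(1, 2), 4) = 2)
Mul(Mul(M, Function('O')(5, -2)), Function('j')(-2)) = Mul(Mul(2, Mul(5, -2)), Add(Rational(9, 2), Mul(Rational(-3, 2), -2))) = Mul(Mul(2, -10), Add(Rational(9, 2), 3)) = Mul(-20, Rational(15, 2)) = -150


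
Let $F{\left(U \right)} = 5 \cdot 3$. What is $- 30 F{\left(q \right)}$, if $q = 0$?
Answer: $-450$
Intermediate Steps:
$F{\left(U \right)} = 15$
$- 30 F{\left(q \right)} = \left(-30\right) 15 = -450$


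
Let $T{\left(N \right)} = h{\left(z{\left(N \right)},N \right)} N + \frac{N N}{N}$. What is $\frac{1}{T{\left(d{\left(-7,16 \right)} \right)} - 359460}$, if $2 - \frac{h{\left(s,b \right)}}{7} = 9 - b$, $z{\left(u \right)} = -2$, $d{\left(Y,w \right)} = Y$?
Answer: $- \frac{1}{358781} \approx -2.7872 \cdot 10^{-6}$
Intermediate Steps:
$h{\left(s,b \right)} = -49 + 7 b$ ($h{\left(s,b \right)} = 14 - 7 \left(9 - b\right) = 14 + \left(-63 + 7 b\right) = -49 + 7 b$)
$T{\left(N \right)} = N + N \left(-49 + 7 N\right)$ ($T{\left(N \right)} = \left(-49 + 7 N\right) N + \frac{N N}{N} = N \left(-49 + 7 N\right) + \frac{N^{2}}{N} = N \left(-49 + 7 N\right) + N = N + N \left(-49 + 7 N\right)$)
$\frac{1}{T{\left(d{\left(-7,16 \right)} \right)} - 359460} = \frac{1}{- 7 \left(-48 + 7 \left(-7\right)\right) - 359460} = \frac{1}{- 7 \left(-48 - 49\right) - 359460} = \frac{1}{\left(-7\right) \left(-97\right) - 359460} = \frac{1}{679 - 359460} = \frac{1}{-358781} = - \frac{1}{358781}$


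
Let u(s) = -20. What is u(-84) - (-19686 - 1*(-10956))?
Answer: 8710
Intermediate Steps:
u(-84) - (-19686 - 1*(-10956)) = -20 - (-19686 - 1*(-10956)) = -20 - (-19686 + 10956) = -20 - 1*(-8730) = -20 + 8730 = 8710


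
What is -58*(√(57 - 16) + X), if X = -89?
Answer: 5162 - 58*√41 ≈ 4790.6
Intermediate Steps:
-58*(√(57 - 16) + X) = -58*(√(57 - 16) - 89) = -58*(√41 - 89) = -58*(-89 + √41) = 5162 - 58*√41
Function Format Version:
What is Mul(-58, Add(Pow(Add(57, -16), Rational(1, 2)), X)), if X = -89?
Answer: Add(5162, Mul(-58, Pow(41, Rational(1, 2)))) ≈ 4790.6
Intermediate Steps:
Mul(-58, Add(Pow(Add(57, -16), Rational(1, 2)), X)) = Mul(-58, Add(Pow(Add(57, -16), Rational(1, 2)), -89)) = Mul(-58, Add(Pow(41, Rational(1, 2)), -89)) = Mul(-58, Add(-89, Pow(41, Rational(1, 2)))) = Add(5162, Mul(-58, Pow(41, Rational(1, 2))))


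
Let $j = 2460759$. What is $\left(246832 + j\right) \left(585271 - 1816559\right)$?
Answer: $-3333824307208$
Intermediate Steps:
$\left(246832 + j\right) \left(585271 - 1816559\right) = \left(246832 + 2460759\right) \left(585271 - 1816559\right) = 2707591 \left(-1231288\right) = -3333824307208$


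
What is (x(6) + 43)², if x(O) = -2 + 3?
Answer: 1936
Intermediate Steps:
x(O) = 1
(x(6) + 43)² = (1 + 43)² = 44² = 1936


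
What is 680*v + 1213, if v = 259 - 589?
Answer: -223187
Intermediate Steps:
v = -330
680*v + 1213 = 680*(-330) + 1213 = -224400 + 1213 = -223187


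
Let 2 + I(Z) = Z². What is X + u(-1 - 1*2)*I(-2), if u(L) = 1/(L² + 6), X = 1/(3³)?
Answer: 23/135 ≈ 0.17037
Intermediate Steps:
X = 1/27 ≈ 0.037037
I(Z) = -2 + Z²
u(L) = 1/(6 + L²)
X + u(-1 - 1*2)*I(-2) = 1/27 + (-2 + (-2)²)/(6 + (-1 - 1*2)²) = 1/27 + (-2 + 4)/(6 + (-1 - 2)²) = 1/27 + 2/(6 + (-3)²) = 1/27 + 2/(6 + 9) = 1/27 + 2/15 = 23/135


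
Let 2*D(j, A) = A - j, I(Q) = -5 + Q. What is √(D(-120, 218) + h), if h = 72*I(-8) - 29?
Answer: 2*I*√199 ≈ 28.213*I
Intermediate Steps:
D(j, A) = A/2 - j/2 (D(j, A) = (A - j)/2 = A/2 - j/2)
h = -965 (h = 72*(-5 - 8) - 29 = 72*(-13) - 29 = -936 - 29 = -965)
√(D(-120, 218) + h) = √(((½)*218 - ½*(-120)) - 965) = √((109 + 60) - 965) = √(169 - 965) = √(-796) = 2*I*√199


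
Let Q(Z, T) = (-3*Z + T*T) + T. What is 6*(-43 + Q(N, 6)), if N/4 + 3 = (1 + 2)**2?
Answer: -438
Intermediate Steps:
N = 24 (N = -12 + 4*(1 + 2)**2 = -12 + 4*3**2 = -12 + 4*9 = -12 + 36 = 24)
Q(Z, T) = T + T**2 - 3*Z (Q(Z, T) = (-3*Z + T**2) + T = (T**2 - 3*Z) + T = T + T**2 - 3*Z)
6*(-43 + Q(N, 6)) = 6*(-43 + (6 + 6**2 - 3*24)) = 6*(-43 + (6 + 36 - 72)) = 6*(-43 - 30) = 6*(-73) = -438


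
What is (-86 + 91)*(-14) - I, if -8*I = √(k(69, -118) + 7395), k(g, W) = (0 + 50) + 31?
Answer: -70 + √1869/4 ≈ -59.192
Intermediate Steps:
k(g, W) = 81 (k(g, W) = 50 + 31 = 81)
I = -√1869/4 (I = -√(81 + 7395)/8 = -√1869/4 ≈ -10.808)
(-86 + 91)*(-14) - I = (-86 + 91)*(-14) - (-1)*√1869/4 = 5*(-14) + √1869/4 = -70 + √1869/4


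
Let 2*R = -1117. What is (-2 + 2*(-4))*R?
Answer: 5585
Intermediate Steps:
R = -1117/2 (R = (½)*(-1117) = -1117/2 ≈ -558.50)
(-2 + 2*(-4))*R = (-2 + 2*(-4))*(-1117/2) = (-2 - 8)*(-1117/2) = -10*(-1117/2) = 5585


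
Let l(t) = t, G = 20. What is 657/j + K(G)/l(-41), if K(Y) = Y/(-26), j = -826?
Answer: -341921/440258 ≈ -0.77664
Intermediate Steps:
K(Y) = -Y/26 (K(Y) = Y*(-1/26) = -Y/26)
657/j + K(G)/l(-41) = 657/(-826) - 1/26*20/(-41) = 657*(-1/826) - 10/13*(-1/41) = -657/826 + 10/533 = -341921/440258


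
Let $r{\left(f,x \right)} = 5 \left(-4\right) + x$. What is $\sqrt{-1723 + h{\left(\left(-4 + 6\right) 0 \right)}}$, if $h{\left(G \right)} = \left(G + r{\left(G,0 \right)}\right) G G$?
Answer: $i \sqrt{1723} \approx 41.509 i$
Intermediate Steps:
$r{\left(f,x \right)} = -20 + x$
$h{\left(G \right)} = G^{2} \left(-20 + G\right)$ ($h{\left(G \right)} = \left(G + \left(-20 + 0\right)\right) G G = \left(G - 20\right) G G = \left(-20 + G\right) G G = G \left(-20 + G\right) G = G^{2} \left(-20 + G\right)$)
$\sqrt{-1723 + h{\left(\left(-4 + 6\right) 0 \right)}} = \sqrt{-1723 + \left(\left(-4 + 6\right) 0\right)^{2} \left(-20 + \left(-4 + 6\right) 0\right)} = \sqrt{-1723 + \left(2 \cdot 0\right)^{2} \left(-20 + 2 \cdot 0\right)} = \sqrt{-1723 + 0^{2} \left(-20 + 0\right)} = \sqrt{-1723 + 0 \left(-20\right)} = \sqrt{-1723 + 0} = \sqrt{-1723} = i \sqrt{1723}$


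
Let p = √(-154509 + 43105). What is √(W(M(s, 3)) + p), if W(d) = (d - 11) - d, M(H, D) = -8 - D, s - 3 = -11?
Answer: √(-11 + 2*I*√27851) ≈ 12.707 + 13.133*I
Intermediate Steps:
s = -8 (s = 3 - 11 = -8)
W(d) = -11 (W(d) = (-11 + d) - d = -11)
p = 2*I*√27851 (p = √(-111404) = 2*I*√27851 ≈ 333.77*I)
√(W(M(s, 3)) + p) = √(-11 + 2*I*√27851)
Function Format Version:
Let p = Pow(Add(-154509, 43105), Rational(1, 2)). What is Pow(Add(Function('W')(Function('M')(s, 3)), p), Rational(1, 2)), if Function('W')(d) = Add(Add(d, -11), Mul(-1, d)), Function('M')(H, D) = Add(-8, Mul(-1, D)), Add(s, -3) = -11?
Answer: Pow(Add(-11, Mul(2, I, Pow(27851, Rational(1, 2)))), Rational(1, 2)) ≈ Add(12.707, Mul(13.133, I))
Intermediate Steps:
s = -8 (s = Add(3, -11) = -8)
Function('W')(d) = -11 (Function('W')(d) = Add(Add(-11, d), Mul(-1, d)) = -11)
p = Mul(2, I, Pow(27851, Rational(1, 2))) (p = Pow(-111404, Rational(1, 2)) = Mul(2, I, Pow(27851, Rational(1, 2))) ≈ Mul(333.77, I))
Pow(Add(Function('W')(Function('M')(s, 3)), p), Rational(1, 2)) = Pow(Add(-11, Mul(2, I, Pow(27851, Rational(1, 2)))), Rational(1, 2))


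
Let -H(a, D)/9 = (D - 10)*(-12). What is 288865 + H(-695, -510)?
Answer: 232705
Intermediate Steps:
H(a, D) = -1080 + 108*D (H(a, D) = -9*(D - 10)*(-12) = -9*(-10 + D)*(-12) = -9*(120 - 12*D) = -1080 + 108*D)
288865 + H(-695, -510) = 288865 + (-1080 + 108*(-510)) = 288865 + (-1080 - 55080) = 288865 - 56160 = 232705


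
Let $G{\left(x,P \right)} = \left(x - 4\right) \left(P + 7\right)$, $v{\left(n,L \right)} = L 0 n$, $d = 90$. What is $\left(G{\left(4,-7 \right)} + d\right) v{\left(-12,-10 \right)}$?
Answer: $0$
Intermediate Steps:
$v{\left(n,L \right)} = 0$ ($v{\left(n,L \right)} = 0 n = 0$)
$G{\left(x,P \right)} = \left(-4 + x\right) \left(7 + P\right)$
$\left(G{\left(4,-7 \right)} + d\right) v{\left(-12,-10 \right)} = \left(\left(-28 - -28 + 7 \cdot 4 - 28\right) + 90\right) 0 = \left(\left(-28 + 28 + 28 - 28\right) + 90\right) 0 = \left(0 + 90\right) 0 = 90 \cdot 0 = 0$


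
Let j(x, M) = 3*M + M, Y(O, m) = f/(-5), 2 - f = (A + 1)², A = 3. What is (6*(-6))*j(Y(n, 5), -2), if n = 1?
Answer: 288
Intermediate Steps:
f = -14 (f = 2 - (3 + 1)² = 2 - 1*4² = 2 - 1*16 = 2 - 16 = -14)
Y(O, m) = 14/5 (Y(O, m) = -14/(-5) = -14*(-⅕) = 14/5)
j(x, M) = 4*M
(6*(-6))*j(Y(n, 5), -2) = (6*(-6))*(4*(-2)) = -36*(-8) = 288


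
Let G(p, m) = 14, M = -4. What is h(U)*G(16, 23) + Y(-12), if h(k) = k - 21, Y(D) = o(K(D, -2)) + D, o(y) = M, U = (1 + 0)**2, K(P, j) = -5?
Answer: -296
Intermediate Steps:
U = 1 (U = 1**2 = 1)
o(y) = -4
Y(D) = -4 + D
h(k) = -21 + k
h(U)*G(16, 23) + Y(-12) = (-21 + 1)*14 + (-4 - 12) = -20*14 - 16 = -280 - 16 = -296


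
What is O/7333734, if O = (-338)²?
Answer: 57122/3666867 ≈ 0.015578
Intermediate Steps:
O = 114244
O/7333734 = 114244/7333734 = 114244*(1/7333734) = 57122/3666867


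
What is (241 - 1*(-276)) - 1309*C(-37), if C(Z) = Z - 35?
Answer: 94765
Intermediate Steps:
C(Z) = -35 + Z
(241 - 1*(-276)) - 1309*C(-37) = (241 - 1*(-276)) - 1309*(-35 - 37) = (241 + 276) - 1309*(-72) = 517 + 94248 = 94765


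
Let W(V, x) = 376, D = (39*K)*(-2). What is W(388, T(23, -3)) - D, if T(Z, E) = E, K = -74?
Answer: -5396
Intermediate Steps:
D = 5772 (D = (39*(-74))*(-2) = -2886*(-2) = 5772)
W(388, T(23, -3)) - D = 376 - 1*5772 = 376 - 5772 = -5396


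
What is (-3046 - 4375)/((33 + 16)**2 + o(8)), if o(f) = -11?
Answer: -7421/2390 ≈ -3.1050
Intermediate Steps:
(-3046 - 4375)/((33 + 16)**2 + o(8)) = (-3046 - 4375)/((33 + 16)**2 - 11) = -7421/(49**2 - 11) = -7421/(2401 - 11) = -7421/2390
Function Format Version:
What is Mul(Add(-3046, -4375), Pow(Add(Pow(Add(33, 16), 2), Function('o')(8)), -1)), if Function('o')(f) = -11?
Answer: Rational(-7421, 2390) ≈ -3.1050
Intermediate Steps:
Mul(Add(-3046, -4375), Pow(Add(Pow(Add(33, 16), 2), Function('o')(8)), -1)) = Mul(Add(-3046, -4375), Pow(Add(Pow(Add(33, 16), 2), -11), -1)) = Mul(-7421, Pow(Add(Pow(49, 2), -11), -1)) = Mul(-7421, Pow(Add(2401, -11), -1)) = Mul(-7421, Pow(2390, -1)) = Mul(-7421, Rational(1, 2390)) = Rational(-7421, 2390)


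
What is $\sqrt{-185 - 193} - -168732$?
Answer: $168732 + 3 i \sqrt{42} \approx 1.6873 \cdot 10^{5} + 19.442 i$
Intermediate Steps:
$\sqrt{-185 - 193} - -168732 = \sqrt{-378} + 168732 = 3 i \sqrt{42} + 168732 = 168732 + 3 i \sqrt{42}$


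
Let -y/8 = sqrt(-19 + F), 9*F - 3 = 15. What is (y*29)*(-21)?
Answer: 4872*I*sqrt(17) ≈ 20088.0*I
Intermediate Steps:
F = 2 (F = 1/3 + (1/9)*15 = 1/3 + 5/3 = 2)
y = -8*I*sqrt(17) (y = -8*sqrt(-19 + 2) = -8*I*sqrt(17) ≈ -32.985*I)
(y*29)*(-21) = (-8*I*sqrt(17)*29)*(-21) = -232*I*sqrt(17)*(-21) = 4872*I*sqrt(17)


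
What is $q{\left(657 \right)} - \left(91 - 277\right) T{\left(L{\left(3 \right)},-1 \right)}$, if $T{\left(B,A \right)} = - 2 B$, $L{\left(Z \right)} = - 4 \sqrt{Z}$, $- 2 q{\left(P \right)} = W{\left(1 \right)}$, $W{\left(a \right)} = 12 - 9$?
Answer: $- \frac{3}{2} + 1488 \sqrt{3} \approx 2575.8$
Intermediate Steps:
$W{\left(a \right)} = 3$
$q{\left(P \right)} = - \frac{3}{2}$ ($q{\left(P \right)} = \left(- \frac{1}{2}\right) 3 = - \frac{3}{2}$)
$q{\left(657 \right)} - \left(91 - 277\right) T{\left(L{\left(3 \right)},-1 \right)} = - \frac{3}{2} - \left(91 - 277\right) \left(- 2 \left(- 4 \sqrt{3}\right)\right) = - \frac{3}{2} - - 186 \cdot 8 \sqrt{3} = - \frac{3}{2} - - 1488 \sqrt{3} = - \frac{3}{2} + 1488 \sqrt{3}$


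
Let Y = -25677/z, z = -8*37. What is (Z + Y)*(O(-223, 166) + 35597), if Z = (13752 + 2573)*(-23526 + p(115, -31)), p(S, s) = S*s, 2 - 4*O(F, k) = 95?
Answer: -18627711028100285/1184 ≈ -1.5733e+13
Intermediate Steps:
z = -296
O(F, k) = -93/4 (O(F, k) = 1/2 - 1/4*95 = 1/2 - 95/4 = -93/4)
Y = 25677/296 (Y = -25677/(-296) = -25677*(-1/296) = 25677/296 ≈ 86.747)
Z = -442260575 (Z = (13752 + 2573)*(-23526 + 115*(-31)) = 16325*(-23526 - 3565) = 16325*(-27091) = -442260575)
(Z + Y)*(O(-223, 166) + 35597) = (-442260575 + 25677/296)*(-93/4 + 35597) = -130909104523/296*142295/4 = -18627711028100285/1184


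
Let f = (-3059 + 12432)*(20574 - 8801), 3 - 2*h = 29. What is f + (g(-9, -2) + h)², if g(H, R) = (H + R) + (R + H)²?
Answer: 110357738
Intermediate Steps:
h = -13 (h = 3/2 - ½*29 = 3/2 - 29/2 = -13)
f = 110348329 (f = 9373*11773 = 110348329)
g(H, R) = H + R + (H + R)² (g(H, R) = (H + R) + (H + R)² = H + R + (H + R)²)
f + (g(-9, -2) + h)² = 110348329 + ((-9 - 2 + (-9 - 2)²) - 13)² = 110348329 + ((-9 - 2 + (-11)²) - 13)² = 110348329 + ((-9 - 2 + 121) - 13)² = 110348329 + (110 - 13)² = 110348329 + 97² = 110348329 + 9409 = 110357738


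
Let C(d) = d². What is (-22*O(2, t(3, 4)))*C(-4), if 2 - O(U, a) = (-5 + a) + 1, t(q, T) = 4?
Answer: -704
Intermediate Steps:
O(U, a) = 6 - a (O(U, a) = 2 - ((-5 + a) + 1) = 2 - (-4 + a) = 2 + (4 - a) = 6 - a)
(-22*O(2, t(3, 4)))*C(-4) = -22*(6 - 1*4)*(-4)² = -22*(6 - 4)*16 = -22*2*16 = -44*16 = -704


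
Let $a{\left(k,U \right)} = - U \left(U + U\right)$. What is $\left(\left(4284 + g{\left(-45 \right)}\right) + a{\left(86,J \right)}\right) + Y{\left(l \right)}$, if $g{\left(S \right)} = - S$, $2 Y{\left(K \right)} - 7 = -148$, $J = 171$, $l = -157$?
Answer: $- \frac{108447}{2} \approx -54224.0$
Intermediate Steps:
$Y{\left(K \right)} = - \frac{141}{2}$ ($Y{\left(K \right)} = \frac{7}{2} + \frac{1}{2} \left(-148\right) = \frac{7}{2} - 74 = - \frac{141}{2}$)
$a{\left(k,U \right)} = - 2 U^{2}$ ($a{\left(k,U \right)} = - U 2 U = - 2 U^{2}$)
$\left(\left(4284 + g{\left(-45 \right)}\right) + a{\left(86,J \right)}\right) + Y{\left(l \right)} = \left(\left(4284 - -45\right) - 2 \cdot 171^{2}\right) - \frac{141}{2} = \left(\left(4284 + 45\right) - 58482\right) - \frac{141}{2} = \left(4329 - 58482\right) - \frac{141}{2} = -54153 - \frac{141}{2} = - \frac{108447}{2}$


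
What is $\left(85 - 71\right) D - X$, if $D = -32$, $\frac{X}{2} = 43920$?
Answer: $-88288$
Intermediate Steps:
$X = 87840$ ($X = 2 \cdot 43920 = 87840$)
$\left(85 - 71\right) D - X = \left(85 - 71\right) \left(-32\right) - 87840 = 14 \left(-32\right) - 87840 = -448 - 87840 = -88288$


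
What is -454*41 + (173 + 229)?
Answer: -18212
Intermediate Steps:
-454*41 + (173 + 229) = -18614 + 402 = -18212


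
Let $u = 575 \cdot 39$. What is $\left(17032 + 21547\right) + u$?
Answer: $61004$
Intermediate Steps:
$u = 22425$
$\left(17032 + 21547\right) + u = \left(17032 + 21547\right) + 22425 = 38579 + 22425 = 61004$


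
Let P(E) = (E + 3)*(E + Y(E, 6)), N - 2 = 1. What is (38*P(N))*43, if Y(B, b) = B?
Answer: 58824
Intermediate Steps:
N = 3 (N = 2 + 1 = 3)
P(E) = 2*E*(3 + E) (P(E) = (E + 3)*(E + E) = (3 + E)*(2*E) = 2*E*(3 + E))
(38*P(N))*43 = (38*(2*3*(3 + 3)))*43 = (38*(2*3*6))*43 = (38*36)*43 = 1368*43 = 58824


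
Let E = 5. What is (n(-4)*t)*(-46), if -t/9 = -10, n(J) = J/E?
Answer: 3312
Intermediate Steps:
n(J) = J/5
t = 90 (t = -9*(-10) = 90)
(n(-4)*t)*(-46) = (((1/5)*(-4))*90)*(-46) = -4/5*90*(-46) = -72*(-46) = 3312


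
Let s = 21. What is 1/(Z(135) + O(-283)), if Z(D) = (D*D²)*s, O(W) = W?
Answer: 1/51667592 ≈ 1.9355e-8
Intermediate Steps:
Z(D) = 21*D³ (Z(D) = (D*D²)*21 = D³*21 = 21*D³)
1/(Z(135) + O(-283)) = 1/(21*135³ - 283) = 1/(21*2460375 - 283) = 1/(51667875 - 283) = 1/51667592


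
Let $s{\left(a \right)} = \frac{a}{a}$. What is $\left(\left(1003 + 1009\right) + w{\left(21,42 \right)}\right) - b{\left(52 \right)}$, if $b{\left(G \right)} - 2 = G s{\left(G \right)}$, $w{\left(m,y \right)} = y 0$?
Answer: $1958$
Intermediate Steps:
$s{\left(a \right)} = 1$
$w{\left(m,y \right)} = 0$
$b{\left(G \right)} = 2 + G$ ($b{\left(G \right)} = 2 + G 1 = 2 + G$)
$\left(\left(1003 + 1009\right) + w{\left(21,42 \right)}\right) - b{\left(52 \right)} = \left(\left(1003 + 1009\right) + 0\right) - \left(2 + 52\right) = \left(2012 + 0\right) - 54 = 2012 - 54 = 1958$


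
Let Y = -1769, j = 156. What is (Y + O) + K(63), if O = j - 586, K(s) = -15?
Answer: -2214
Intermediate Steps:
O = -430 (O = 156 - 586 = -430)
(Y + O) + K(63) = (-1769 - 430) - 15 = -2199 - 15 = -2214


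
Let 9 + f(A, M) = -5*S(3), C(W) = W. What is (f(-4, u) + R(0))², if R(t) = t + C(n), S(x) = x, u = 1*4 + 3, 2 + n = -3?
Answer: 841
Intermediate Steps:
n = -5 (n = -2 - 3 = -5)
u = 7 (u = 4 + 3 = 7)
f(A, M) = -24 (f(A, M) = -9 - 5*3 = -9 - 15 = -24)
R(t) = -5 + t (R(t) = t - 5 = -5 + t)
(f(-4, u) + R(0))² = (-24 + (-5 + 0))² = (-24 - 5)² = (-29)² = 841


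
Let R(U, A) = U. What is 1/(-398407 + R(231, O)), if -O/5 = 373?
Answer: -1/398176 ≈ -2.5115e-6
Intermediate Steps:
O = -1865 (O = -5*373 = -1865)
1/(-398407 + R(231, O)) = 1/(-398407 + 231) = 1/(-398176) = -1/398176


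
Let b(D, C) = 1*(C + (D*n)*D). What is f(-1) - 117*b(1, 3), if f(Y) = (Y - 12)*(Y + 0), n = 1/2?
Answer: -793/2 ≈ -396.50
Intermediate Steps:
n = 1/2 ≈ 0.50000
b(D, C) = C + D**2/2 (b(D, C) = 1*(C + (D*(1/2))*D) = 1*(C + (D/2)*D) = 1*(C + D**2/2) = C + D**2/2)
f(Y) = Y*(-12 + Y) (f(Y) = (-12 + Y)*Y = Y*(-12 + Y))
f(-1) - 117*b(1, 3) = -(-12 - 1) - 117*(3 + (1/2)*1**2) = -1*(-13) - 117*(3 + (1/2)*1) = 13 - 117*(3 + 1/2) = 13 - 117*7/2 = 13 - 819/2 = -793/2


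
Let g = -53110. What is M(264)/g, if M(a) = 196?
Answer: -98/26555 ≈ -0.0036905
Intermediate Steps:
M(264)/g = 196/(-53110) = 196*(-1/53110) = -98/26555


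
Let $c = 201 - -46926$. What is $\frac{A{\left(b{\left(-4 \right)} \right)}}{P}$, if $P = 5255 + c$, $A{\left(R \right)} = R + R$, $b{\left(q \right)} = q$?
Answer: $- \frac{4}{26191} \approx -0.00015272$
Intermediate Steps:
$c = 47127$ ($c = 201 + 46926 = 47127$)
$A{\left(R \right)} = 2 R$
$P = 52382$ ($P = 5255 + 47127 = 52382$)
$\frac{A{\left(b{\left(-4 \right)} \right)}}{P} = \frac{2 \left(-4\right)}{52382} = \left(-8\right) \frac{1}{52382} = - \frac{4}{26191}$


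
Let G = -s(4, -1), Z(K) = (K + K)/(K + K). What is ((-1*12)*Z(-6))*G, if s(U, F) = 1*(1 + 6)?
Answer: 84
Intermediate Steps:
Z(K) = 1 (Z(K) = (2*K)/((2*K)) = (2*K)*(1/(2*K)) = 1)
s(U, F) = 7 (s(U, F) = 1*7 = 7)
G = -7 (G = -1*7 = -7)
((-1*12)*Z(-6))*G = (-1*12*1)*(-7) = -12*1*(-7) = -12*(-7) = 84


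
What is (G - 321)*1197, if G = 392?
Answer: 84987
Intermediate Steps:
(G - 321)*1197 = (392 - 321)*1197 = 71*1197 = 84987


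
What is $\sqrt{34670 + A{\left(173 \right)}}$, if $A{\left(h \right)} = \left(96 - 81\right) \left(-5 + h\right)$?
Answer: $\sqrt{37190} \approx 192.85$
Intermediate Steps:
$A{\left(h \right)} = -75 + 15 h$ ($A{\left(h \right)} = 15 \left(-5 + h\right) = -75 + 15 h$)
$\sqrt{34670 + A{\left(173 \right)}} = \sqrt{34670 + \left(-75 + 15 \cdot 173\right)} = \sqrt{34670 + \left(-75 + 2595\right)} = \sqrt{34670 + 2520} = \sqrt{37190}$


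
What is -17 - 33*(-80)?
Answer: 2623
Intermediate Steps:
-17 - 33*(-80) = -17 + 2640 = 2623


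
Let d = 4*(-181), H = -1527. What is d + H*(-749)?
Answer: 1142999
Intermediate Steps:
d = -724
d + H*(-749) = -724 - 1527*(-749) = -724 + 1143723 = 1142999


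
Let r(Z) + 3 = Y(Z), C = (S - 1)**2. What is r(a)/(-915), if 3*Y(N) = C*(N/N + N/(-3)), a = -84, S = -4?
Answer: -716/2745 ≈ -0.26084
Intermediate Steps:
C = 25 (C = (-4 - 1)**2 = (-5)**2 = 25)
Y(N) = 25/3 - 25*N/9 (Y(N) = (25*(N/N + N/(-3)))/3 = (25*(1 + N*(-1/3)))/3 = (25*(1 - N/3))/3 = (25 - 25*N/3)/3 = 25/3 - 25*N/9)
r(Z) = 16/3 - 25*Z/9 (r(Z) = -3 + (25/3 - 25*Z/9) = 16/3 - 25*Z/9)
r(a)/(-915) = (16/3 - 25/9*(-84))/(-915) = (16/3 + 700/3)*(-1/915) = (716/3)*(-1/915) = -716/2745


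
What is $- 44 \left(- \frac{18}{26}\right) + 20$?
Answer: $\frac{656}{13} \approx 50.462$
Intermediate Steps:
$- 44 \left(- \frac{18}{26}\right) + 20 = - 44 \left(\left(-18\right) \frac{1}{26}\right) + 20 = \left(-44\right) \left(- \frac{9}{13}\right) + 20 = \frac{396}{13} + 20 = \frac{656}{13}$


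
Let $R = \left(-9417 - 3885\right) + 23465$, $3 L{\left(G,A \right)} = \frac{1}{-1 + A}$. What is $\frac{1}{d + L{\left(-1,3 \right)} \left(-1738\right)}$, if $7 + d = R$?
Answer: $\frac{3}{29599} \approx 0.00010135$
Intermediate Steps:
$L{\left(G,A \right)} = \frac{1}{3 \left(-1 + A\right)}$
$R = 10163$ ($R = -13302 + 23465 = 10163$)
$d = 10156$ ($d = -7 + 10163 = 10156$)
$\frac{1}{d + L{\left(-1,3 \right)} \left(-1738\right)} = \frac{1}{10156 + \frac{1}{3 \left(-1 + 3\right)} \left(-1738\right)} = \frac{1}{10156 + \frac{1}{3 \cdot 2} \left(-1738\right)} = \frac{1}{10156 + \frac{1}{3} \cdot \frac{1}{2} \left(-1738\right)} = \frac{1}{10156 + \frac{1}{6} \left(-1738\right)} = \frac{1}{10156 - \frac{869}{3}} = \frac{1}{\frac{29599}{3}} = \frac{3}{29599}$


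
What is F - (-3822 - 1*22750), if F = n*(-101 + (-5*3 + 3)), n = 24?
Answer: 23860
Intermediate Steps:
F = -2712 (F = 24*(-101 + (-5*3 + 3)) = 24*(-101 + (-15 + 3)) = 24*(-101 - 12) = 24*(-113) = -2712)
F - (-3822 - 1*22750) = -2712 - (-3822 - 1*22750) = -2712 - (-3822 - 22750) = -2712 - 1*(-26572) = -2712 + 26572 = 23860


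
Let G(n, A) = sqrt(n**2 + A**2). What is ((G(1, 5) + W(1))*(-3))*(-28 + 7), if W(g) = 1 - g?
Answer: 63*sqrt(26) ≈ 321.24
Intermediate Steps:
G(n, A) = sqrt(A**2 + n**2)
((G(1, 5) + W(1))*(-3))*(-28 + 7) = ((sqrt(5**2 + 1**2) + (1 - 1*1))*(-3))*(-28 + 7) = ((sqrt(25 + 1) + (1 - 1))*(-3))*(-21) = ((sqrt(26) + 0)*(-3))*(-21) = (sqrt(26)*(-3))*(-21) = -3*sqrt(26)*(-21) = 63*sqrt(26)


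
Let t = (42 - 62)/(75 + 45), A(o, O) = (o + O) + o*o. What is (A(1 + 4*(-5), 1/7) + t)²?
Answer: 206295769/1764 ≈ 1.1695e+5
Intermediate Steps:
A(o, O) = O + o + o² (A(o, O) = (O + o) + o² = O + o + o²)
t = -⅙ (t = -20/120 = -20*1/120 = -⅙ ≈ -0.16667)
(A(1 + 4*(-5), 1/7) + t)² = ((1/7 + (1 + 4*(-5)) + (1 + 4*(-5))²) - ⅙)² = ((⅐ + (1 - 20) + (1 - 20)²) - ⅙)² = ((⅐ - 19 + (-19)²) - ⅙)² = ((⅐ - 19 + 361) - ⅙)² = (2395/7 - ⅙)² = (14363/42)² = 206295769/1764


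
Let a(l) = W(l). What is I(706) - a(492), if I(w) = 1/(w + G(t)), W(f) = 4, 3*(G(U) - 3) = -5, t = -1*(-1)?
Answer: -8485/2122 ≈ -3.9986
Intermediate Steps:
t = 1
G(U) = 4/3 (G(U) = 3 + (1/3)*(-5) = 3 - 5/3 = 4/3)
a(l) = 4
I(w) = 1/(4/3 + w) (I(w) = 1/(w + 4/3) = 1/(4/3 + w))
I(706) - a(492) = 3/(4 + 3*706) - 1*4 = 3/(4 + 2118) - 4 = 3/2122 - 4 = -8485/2122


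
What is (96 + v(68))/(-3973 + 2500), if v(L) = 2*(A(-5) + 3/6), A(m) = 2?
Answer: -101/1473 ≈ -0.068568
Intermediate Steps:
v(L) = 5 (v(L) = 2*(2 + 3/6) = 2*(2 + 3*(1/6)) = 2*(2 + 1/2) = 2*(5/2) = 5)
(96 + v(68))/(-3973 + 2500) = (96 + 5)/(-3973 + 2500) = 101/(-1473) = 101*(-1/1473) = -101/1473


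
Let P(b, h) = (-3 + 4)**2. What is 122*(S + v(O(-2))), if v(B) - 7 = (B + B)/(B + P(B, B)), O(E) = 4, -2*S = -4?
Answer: 6466/5 ≈ 1293.2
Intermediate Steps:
S = 2 (S = -1/2*(-4) = 2)
P(b, h) = 1 (P(b, h) = 1**2 = 1)
v(B) = 7 + 2*B/(1 + B) (v(B) = 7 + (B + B)/(B + 1) = 7 + (2*B)/(1 + B) = 7 + 2*B/(1 + B))
122*(S + v(O(-2))) = 122*(2 + (7 + 9*4)/(1 + 4)) = 122*(2 + (7 + 36)/5) = 122*(2 + (1/5)*43) = 122*(2 + 43/5) = 122*(53/5) = 6466/5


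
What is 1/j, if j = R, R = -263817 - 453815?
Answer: -1/717632 ≈ -1.3935e-6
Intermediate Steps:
R = -717632
j = -717632
1/j = 1/(-717632) = -1/717632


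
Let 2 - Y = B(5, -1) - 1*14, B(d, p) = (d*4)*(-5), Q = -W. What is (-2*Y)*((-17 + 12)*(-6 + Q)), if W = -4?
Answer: -2320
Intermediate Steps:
Q = 4 (Q = -1*(-4) = 4)
B(d, p) = -20*d (B(d, p) = (4*d)*(-5) = -20*d)
Y = 116 (Y = 2 - (-20*5 - 1*14) = 2 - (-100 - 14) = 2 - 1*(-114) = 2 + 114 = 116)
(-2*Y)*((-17 + 12)*(-6 + Q)) = (-2*116)*((-17 + 12)*(-6 + 4)) = -(-1160)*(-2) = -232*10 = -2320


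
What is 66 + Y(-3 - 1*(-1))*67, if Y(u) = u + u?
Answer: -202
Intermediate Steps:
Y(u) = 2*u
66 + Y(-3 - 1*(-1))*67 = 66 + (2*(-3 - 1*(-1)))*67 = 66 + (2*(-3 + 1))*67 = 66 + (2*(-2))*67 = 66 - 4*67 = 66 - 268 = -202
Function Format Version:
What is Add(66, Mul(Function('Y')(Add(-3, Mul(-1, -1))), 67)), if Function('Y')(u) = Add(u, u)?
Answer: -202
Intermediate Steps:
Function('Y')(u) = Mul(2, u)
Add(66, Mul(Function('Y')(Add(-3, Mul(-1, -1))), 67)) = Add(66, Mul(Mul(2, Add(-3, Mul(-1, -1))), 67)) = Add(66, Mul(Mul(2, Add(-3, 1)), 67)) = Add(66, Mul(Mul(2, -2), 67)) = Add(66, Mul(-4, 67)) = Add(66, -268) = -202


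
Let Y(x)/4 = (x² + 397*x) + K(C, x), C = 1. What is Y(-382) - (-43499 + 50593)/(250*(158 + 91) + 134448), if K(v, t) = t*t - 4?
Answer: 55150181693/98349 ≈ 5.6076e+5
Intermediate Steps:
K(v, t) = -4 + t² (K(v, t) = t² - 4 = -4 + t²)
Y(x) = -16 + 8*x² + 1588*x (Y(x) = 4*((x² + 397*x) + (-4 + x²)) = 4*(-4 + 2*x² + 397*x) = -16 + 8*x² + 1588*x)
Y(-382) - (-43499 + 50593)/(250*(158 + 91) + 134448) = (-16 + 8*(-382)² + 1588*(-382)) - (-43499 + 50593)/(250*(158 + 91) + 134448) = (-16 + 8*145924 - 606616) - 7094/(250*249 + 134448) = (-16 + 1167392 - 606616) - 7094/(62250 + 134448) = 560760 - 7094/196698 = 560760 - 1*3547/98349 = 560760 - 3547/98349 = 55150181693/98349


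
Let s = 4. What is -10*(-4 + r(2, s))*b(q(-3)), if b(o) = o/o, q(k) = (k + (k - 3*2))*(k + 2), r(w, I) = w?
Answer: 20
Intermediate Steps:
q(k) = (-6 + 2*k)*(2 + k) (q(k) = (k + (k - 6))*(2 + k) = (k + (-6 + k))*(2 + k) = (-6 + 2*k)*(2 + k))
b(o) = 1
-10*(-4 + r(2, s))*b(q(-3)) = -10*(-4 + 2) = -(-20) = -10*(-2) = 20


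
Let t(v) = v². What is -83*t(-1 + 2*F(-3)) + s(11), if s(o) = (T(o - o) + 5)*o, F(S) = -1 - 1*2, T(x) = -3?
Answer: -4045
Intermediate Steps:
F(S) = -3 (F(S) = -1 - 2 = -3)
s(o) = 2*o (s(o) = (-3 + 5)*o = 2*o)
-83*t(-1 + 2*F(-3)) + s(11) = -83*(-1 + 2*(-3))² + 2*11 = -83*(-1 - 6)² + 22 = -83*(-7)² + 22 = -83*49 + 22 = -4067 + 22 = -4045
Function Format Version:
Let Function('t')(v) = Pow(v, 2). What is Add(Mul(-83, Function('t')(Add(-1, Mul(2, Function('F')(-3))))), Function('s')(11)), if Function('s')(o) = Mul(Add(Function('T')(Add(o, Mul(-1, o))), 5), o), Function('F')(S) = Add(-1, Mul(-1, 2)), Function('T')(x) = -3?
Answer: -4045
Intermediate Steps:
Function('F')(S) = -3 (Function('F')(S) = Add(-1, -2) = -3)
Function('s')(o) = Mul(2, o) (Function('s')(o) = Mul(Add(-3, 5), o) = Mul(2, o))
Add(Mul(-83, Function('t')(Add(-1, Mul(2, Function('F')(-3))))), Function('s')(11)) = Add(Mul(-83, Pow(Add(-1, Mul(2, -3)), 2)), Mul(2, 11)) = Add(Mul(-83, Pow(Add(-1, -6), 2)), 22) = Add(Mul(-83, Pow(-7, 2)), 22) = Add(Mul(-83, 49), 22) = Add(-4067, 22) = -4045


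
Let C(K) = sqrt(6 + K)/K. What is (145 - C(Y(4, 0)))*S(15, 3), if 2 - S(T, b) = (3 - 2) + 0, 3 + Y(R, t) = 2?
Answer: 145 + sqrt(5) ≈ 147.24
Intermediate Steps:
Y(R, t) = -1 (Y(R, t) = -3 + 2 = -1)
C(K) = sqrt(6 + K)/K
S(T, b) = 1 (S(T, b) = 2 - ((3 - 2) + 0) = 2 - (1 + 0) = 2 - 1*1 = 2 - 1 = 1)
(145 - C(Y(4, 0)))*S(15, 3) = (145 - sqrt(6 - 1)/(-1))*1 = (145 - (-1)*sqrt(5))*1 = (145 + sqrt(5))*1 = 145 + sqrt(5)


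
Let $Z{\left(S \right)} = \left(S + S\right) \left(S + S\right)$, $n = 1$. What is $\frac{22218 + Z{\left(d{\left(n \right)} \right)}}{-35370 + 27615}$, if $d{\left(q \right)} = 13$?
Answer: $- \frac{22894}{7755} \approx -2.9522$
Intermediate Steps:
$Z{\left(S \right)} = 4 S^{2}$ ($Z{\left(S \right)} = 2 S 2 S = 4 S^{2}$)
$\frac{22218 + Z{\left(d{\left(n \right)} \right)}}{-35370 + 27615} = \frac{22218 + 4 \cdot 13^{2}}{-35370 + 27615} = \frac{22218 + 4 \cdot 169}{-7755} = \left(22218 + 676\right) \left(- \frac{1}{7755}\right) = 22894 \left(- \frac{1}{7755}\right) = - \frac{22894}{7755}$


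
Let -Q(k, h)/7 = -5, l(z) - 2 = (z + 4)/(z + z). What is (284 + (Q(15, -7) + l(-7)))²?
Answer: 20223009/196 ≈ 1.0318e+5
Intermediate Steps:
l(z) = 2 + (4 + z)/(2*z) (l(z) = 2 + (z + 4)/(z + z) = 2 + (4 + z)/((2*z)) = 2 + (4 + z)*(1/(2*z)) = 2 + (4 + z)/(2*z))
Q(k, h) = 35 (Q(k, h) = -7*(-5) = 35)
(284 + (Q(15, -7) + l(-7)))² = (284 + (35 + (5/2 + 2/(-7))))² = (284 + (35 + (5/2 + 2*(-⅐))))² = (284 + (35 + (5/2 - 2/7)))² = (284 + (35 + 31/14))² = (284 + 521/14)² = (4497/14)² = 20223009/196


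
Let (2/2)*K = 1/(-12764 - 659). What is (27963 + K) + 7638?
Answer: 477872222/13423 ≈ 35601.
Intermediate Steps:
K = -1/13423 (K = 1/(-12764 - 659) = 1/(-13423) = -1/13423 ≈ -7.4499e-5)
(27963 + K) + 7638 = (27963 - 1/13423) + 7638 = 375347348/13423 + 7638 = 477872222/13423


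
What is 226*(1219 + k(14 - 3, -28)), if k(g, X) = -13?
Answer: 272556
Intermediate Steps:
226*(1219 + k(14 - 3, -28)) = 226*(1219 - 13) = 226*1206 = 272556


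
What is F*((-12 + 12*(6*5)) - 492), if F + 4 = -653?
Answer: 94608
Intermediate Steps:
F = -657 (F = -4 - 653 = -657)
F*((-12 + 12*(6*5)) - 492) = -657*((-12 + 12*(6*5)) - 492) = -657*((-12 + 12*30) - 492) = -657*((-12 + 360) - 492) = -657*(348 - 492) = -657*(-144) = 94608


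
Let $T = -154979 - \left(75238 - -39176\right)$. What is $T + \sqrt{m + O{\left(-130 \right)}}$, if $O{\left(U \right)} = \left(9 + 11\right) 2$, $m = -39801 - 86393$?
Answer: $-269393 + i \sqrt{126154} \approx -2.6939 \cdot 10^{5} + 355.18 i$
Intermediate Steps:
$m = -126194$ ($m = -39801 - 86393 = -126194$)
$O{\left(U \right)} = 40$ ($O{\left(U \right)} = 20 \cdot 2 = 40$)
$T = -269393$ ($T = -154979 - \left(75238 + 39176\right) = -154979 - 114414 = -269393$)
$T + \sqrt{m + O{\left(-130 \right)}} = -269393 + \sqrt{-126194 + 40} = -269393 + \sqrt{-126154} = -269393 + i \sqrt{126154}$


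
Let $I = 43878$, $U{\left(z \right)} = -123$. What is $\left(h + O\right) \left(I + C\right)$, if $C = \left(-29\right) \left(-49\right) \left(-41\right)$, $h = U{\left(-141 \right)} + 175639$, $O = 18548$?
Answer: $-2791222512$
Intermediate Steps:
$h = 175516$ ($h = -123 + 175639 = 175516$)
$C = -58261$ ($C = 1421 \left(-41\right) = -58261$)
$\left(h + O\right) \left(I + C\right) = \left(175516 + 18548\right) \left(43878 - 58261\right) = 194064 \left(-14383\right) = -2791222512$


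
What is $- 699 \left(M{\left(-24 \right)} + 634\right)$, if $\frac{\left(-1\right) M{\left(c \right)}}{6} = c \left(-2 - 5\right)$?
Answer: $261426$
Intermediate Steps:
$M{\left(c \right)} = 42 c$ ($M{\left(c \right)} = - 6 c \left(-2 - 5\right) = - 6 c \left(-7\right) = - 6 \left(- 7 c\right) = 42 c$)
$- 699 \left(M{\left(-24 \right)} + 634\right) = - 699 \left(42 \left(-24\right) + 634\right) = - 699 \left(-1008 + 634\right) = \left(-699\right) \left(-374\right) = 261426$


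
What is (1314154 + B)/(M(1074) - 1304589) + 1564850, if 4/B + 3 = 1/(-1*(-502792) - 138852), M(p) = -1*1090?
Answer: 2230794174670199484/1425565140101 ≈ 1.5648e+6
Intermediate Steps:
M(p) = -1090
B = -1455760/1091819 (B = 4/(-3 + 1/(-1*(-502792) - 138852)) = 4/(-3 + 1/(502792 - 138852)) = 4/(-3 + 1/363940) = 4/(-1091819/363940) = 4*(-363940/1091819) = -1455760/1091819 ≈ -1.3333)
(1314154 + B)/(M(1074) - 1304589) + 1564850 = (1314154 - 1455760/1091819)/(-1090 - 1304589) + 1564850 = (1434816850366/1091819)/(-1305679) + 1564850 = (1434816850366/1091819)*(-1/1305679) + 1564850 = -1434816850366/1425565140101 + 1564850 = 2230794174670199484/1425565140101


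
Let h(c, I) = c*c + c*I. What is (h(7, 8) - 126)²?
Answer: 441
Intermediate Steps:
h(c, I) = c² + I*c
(h(7, 8) - 126)² = (7*(8 + 7) - 126)² = (7*15 - 126)² = (105 - 126)² = (-21)² = 441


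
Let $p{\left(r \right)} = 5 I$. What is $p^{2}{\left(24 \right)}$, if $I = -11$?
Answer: $3025$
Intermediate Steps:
$p{\left(r \right)} = -55$ ($p{\left(r \right)} = 5 \left(-11\right) = -55$)
$p^{2}{\left(24 \right)} = \left(-55\right)^{2} = 3025$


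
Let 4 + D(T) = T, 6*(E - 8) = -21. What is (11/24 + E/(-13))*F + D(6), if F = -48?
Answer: -44/13 ≈ -3.3846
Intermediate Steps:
E = 9/2 (E = 8 + (⅙)*(-21) = 8 - 7/2 = 9/2 ≈ 4.5000)
D(T) = -4 + T
(11/24 + E/(-13))*F + D(6) = (11/24 + (9/2)/(-13))*(-48) + (-4 + 6) = (11*(1/24) + (9/2)*(-1/13))*(-48) + 2 = (11/24 - 9/26)*(-48) + 2 = (35/312)*(-48) + 2 = -70/13 + 2 = -44/13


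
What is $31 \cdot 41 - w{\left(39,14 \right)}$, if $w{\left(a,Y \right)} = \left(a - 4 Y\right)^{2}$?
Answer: $982$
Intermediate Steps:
$31 \cdot 41 - w{\left(39,14 \right)} = 31 \cdot 41 - \left(\left(-1\right) 39 + 4 \cdot 14\right)^{2} = 1271 - \left(-39 + 56\right)^{2} = 1271 - 17^{2} = 1271 - 289 = 982$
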